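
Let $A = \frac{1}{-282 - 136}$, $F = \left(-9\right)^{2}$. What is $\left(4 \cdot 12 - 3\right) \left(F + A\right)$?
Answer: $\frac{1523565}{418} \approx 3644.9$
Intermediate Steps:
$F = 81$
$A = - \frac{1}{418}$ ($A = \frac{1}{-418} = - \frac{1}{418} \approx -0.0023923$)
$\left(4 \cdot 12 - 3\right) \left(F + A\right) = \left(4 \cdot 12 - 3\right) \left(81 - \frac{1}{418}\right) = \left(48 - 3\right) \frac{33857}{418} = 45 \cdot \frac{33857}{418} = \frac{1523565}{418}$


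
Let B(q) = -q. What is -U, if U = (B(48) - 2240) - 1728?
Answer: 4016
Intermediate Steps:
U = -4016 (U = (-1*48 - 2240) - 1728 = (-48 - 2240) - 1728 = -2288 - 1728 = -4016)
-U = -1*(-4016) = 4016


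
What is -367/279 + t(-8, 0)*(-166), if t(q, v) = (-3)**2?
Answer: -417193/279 ≈ -1495.3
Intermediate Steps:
t(q, v) = 9
-367/279 + t(-8, 0)*(-166) = -367/279 + 9*(-166) = -367*1/279 - 1494 = -367/279 - 1494 = -417193/279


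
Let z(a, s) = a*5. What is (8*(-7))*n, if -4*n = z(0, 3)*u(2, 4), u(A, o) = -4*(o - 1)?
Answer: 0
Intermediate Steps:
u(A, o) = 4 - 4*o (u(A, o) = -4*(-1 + o) = 4 - 4*o)
z(a, s) = 5*a
n = 0 (n = -5*0*(4 - 4*4)/4 = -0*(4 - 16) = -0*(-12) = -1/4*0 = 0)
(8*(-7))*n = (8*(-7))*0 = -56*0 = 0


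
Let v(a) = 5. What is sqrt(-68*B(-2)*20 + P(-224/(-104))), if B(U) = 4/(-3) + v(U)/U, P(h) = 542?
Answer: sqrt(51798)/3 ≈ 75.864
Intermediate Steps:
B(U) = -4/3 + 5/U (B(U) = 4/(-3) + 5/U = 4*(-1/3) + 5/U = -4/3 + 5/U)
sqrt(-68*B(-2)*20 + P(-224/(-104))) = sqrt(-68*(-4/3 + 5/(-2))*20 + 542) = sqrt(-68*(-4/3 + 5*(-1/2))*20 + 542) = sqrt(-68*(-4/3 - 5/2)*20 + 542) = sqrt(-68*(-23/6)*20 + 542) = sqrt((782/3)*20 + 542) = sqrt(15640/3 + 542) = sqrt(17266/3) = sqrt(51798)/3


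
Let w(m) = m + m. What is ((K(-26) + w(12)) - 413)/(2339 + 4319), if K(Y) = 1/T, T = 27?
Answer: -5251/89883 ≈ -0.058420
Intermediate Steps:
w(m) = 2*m
K(Y) = 1/27
((K(-26) + w(12)) - 413)/(2339 + 4319) = ((1/27 + 2*12) - 413)/(2339 + 4319) = ((1/27 + 24) - 413)/6658 = (649/27 - 413)*(1/6658) = -10502/27*1/6658 = -5251/89883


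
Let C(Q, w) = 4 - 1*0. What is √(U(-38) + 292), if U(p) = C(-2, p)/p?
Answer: √105374/19 ≈ 17.085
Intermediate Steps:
C(Q, w) = 4 (C(Q, w) = 4 + 0 = 4)
U(p) = 4/p
√(U(-38) + 292) = √(4/(-38) + 292) = √(4*(-1/38) + 292) = √(-2/19 + 292) = √(5546/19) = √105374/19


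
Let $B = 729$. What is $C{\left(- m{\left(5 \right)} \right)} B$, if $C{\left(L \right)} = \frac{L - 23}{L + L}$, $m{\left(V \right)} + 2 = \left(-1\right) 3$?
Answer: $- \frac{6561}{5} \approx -1312.2$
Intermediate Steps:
$m{\left(V \right)} = -5$ ($m{\left(V \right)} = -2 - 3 = -5$)
$C{\left(L \right)} = \frac{-23 + L}{2 L}$
$C{\left(- m{\left(5 \right)} \right)} B = \frac{-23 - -5}{2 \left(\left(-1\right) \left(-5\right)\right)} 729 = \frac{-23 + 5}{2 \cdot 5} \cdot 729 = \frac{1}{2} \cdot \frac{1}{5} \left(-18\right) 729 = \left(- \frac{9}{5}\right) 729 = - \frac{6561}{5}$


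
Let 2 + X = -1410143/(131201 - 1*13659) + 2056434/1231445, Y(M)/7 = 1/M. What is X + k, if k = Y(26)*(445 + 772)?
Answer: 296675996032037/940852303235 ≈ 315.33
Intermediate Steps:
Y(M) = 7/M
k = 8519/26 (k = (7/26)*(445 + 772) = (7*(1/26))*1217 = (7/26)*1217 = 8519/26 ≈ 327.65)
X = -1784289197787/144746508190 (X = -2 + (-1410143/(131201 - 1*13659) + 2056434/1231445) = -2 + (-1410143/(131201 - 13659) + 2056434*(1/1231445)) = -2 + (-1410143/117542 + 2056434/1231445) = -2 - 1494796181407/144746508190 = -1784289197787/144746508190 ≈ -12.327)
X + k = -1784289197787/144746508190 + 8519/26 = 296675996032037/940852303235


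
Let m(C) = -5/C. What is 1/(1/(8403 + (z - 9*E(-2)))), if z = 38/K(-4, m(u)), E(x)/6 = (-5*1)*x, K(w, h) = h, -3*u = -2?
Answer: 117869/15 ≈ 7857.9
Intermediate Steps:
u = ⅔ (u = -⅓*(-2) = ⅔ ≈ 0.66667)
E(x) = -30*x (E(x) = 6*((-5*1)*x) = 6*(-5*x) = -30*x)
z = -76/15 (z = 38/((-5/⅔)) = 38/((-5*3/2)) = 38/(-15/2) = 38*(-2/15) = -76/15 ≈ -5.0667)
1/(1/(8403 + (z - 9*E(-2)))) = 1/(1/(8403 + (-76/15 - (-270)*(-2)))) = 1/(1/(8403 + (-76/15 - 9*60))) = 1/(1/(8403 + (-76/15 - 540))) = 1/(1/(8403 - 8176/15)) = 1/(1/(117869/15)) = 1/(15/117869) = 117869/15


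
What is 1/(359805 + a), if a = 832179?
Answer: 1/1191984 ≈ 8.3894e-7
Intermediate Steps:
1/(359805 + a) = 1/(359805 + 832179) = 1/1191984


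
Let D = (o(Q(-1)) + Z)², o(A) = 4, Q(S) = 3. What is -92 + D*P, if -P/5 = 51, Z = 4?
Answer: -16412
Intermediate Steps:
D = 64 (D = (4 + 4)² = 8² = 64)
P = -255 (P = -5*51 = -255)
-92 + D*P = -92 + 64*(-255) = -92 - 16320 = -16412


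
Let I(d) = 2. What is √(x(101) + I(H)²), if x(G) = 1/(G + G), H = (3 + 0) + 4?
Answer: √163418/202 ≈ 2.0012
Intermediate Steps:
H = 7 (H = 3 + 4 = 7)
x(G) = 1/(2*G)
√(x(101) + I(H)²) = √((½)/101 + 2²) = √((½)*(1/101) + 4) = √(1/202 + 4) = √(809/202) = √163418/202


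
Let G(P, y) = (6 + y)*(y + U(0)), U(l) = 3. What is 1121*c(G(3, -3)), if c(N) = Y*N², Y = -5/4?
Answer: 0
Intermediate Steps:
Y = -5/4 (Y = -5*¼ = -5/4 ≈ -1.2500)
G(P, y) = (3 + y)*(6 + y) (G(P, y) = (6 + y)*(y + 3) = (6 + y)*(3 + y) = (3 + y)*(6 + y))
c(N) = -5*N²/4
1121*c(G(3, -3)) = 1121*(-5*(18 + (-3)² + 9*(-3))²/4) = 1121*(-5*(18 + 9 - 27)²/4) = 1121*(-5/4*0²) = 1121*(-5/4*0) = 1121*0 = 0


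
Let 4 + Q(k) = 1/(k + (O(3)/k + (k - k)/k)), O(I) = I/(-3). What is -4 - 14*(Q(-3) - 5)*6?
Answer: 1567/2 ≈ 783.50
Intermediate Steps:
O(I) = -I/3 (O(I) = I*(-⅓) = -I/3)
Q(k) = -4 + 1/(k - 1/k) (Q(k) = -4 + 1/(k + ((-⅓*3)/k + (k - k)/k)) = -4 + 1/(k + (-1/k + 0/k)) = -4 + 1/(k + (-1/k + 0)) = -4 + 1/(k - 1/k))
-4 - 14*(Q(-3) - 5)*6 = -4 - 14*((4 - 3 - 4*(-3)²)/(-1 + (-3)²) - 5)*6 = -4 - 14*((4 - 3 - 4*9)/(-1 + 9) - 5)*6 = -4 - 14*((4 - 3 - 36)/8 - 5)*6 = -4 - 14*((⅛)*(-35) - 5)*6 = -4 - 14*(-35/8 - 5)*6 = -4 - (-525)*6/4 = -4 - 14*(-225/4) = -4 + 1575/2 = 1567/2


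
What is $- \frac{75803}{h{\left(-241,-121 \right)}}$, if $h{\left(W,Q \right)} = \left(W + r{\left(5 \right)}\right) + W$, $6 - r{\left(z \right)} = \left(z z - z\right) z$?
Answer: $\frac{75803}{576} \approx 131.6$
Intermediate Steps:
$r{\left(z \right)} = 6 - z \left(z^{2} - z\right)$ ($r{\left(z \right)} = 6 - \left(z z - z\right) z = 6 - \left(z^{2} - z\right) z = 6 - z \left(z^{2} - z\right)$)
$h{\left(W,Q \right)} = -94 + 2 W$ ($h{\left(W,Q \right)} = \left(W + \left(6 + 5^{2} - 5^{3}\right)\right) + W = \left(W + \left(6 + 25 - 125\right)\right) + W = \left(W - 94\right) + W = \left(-94 + W\right) + W = -94 + 2 W$)
$- \frac{75803}{h{\left(-241,-121 \right)}} = - \frac{75803}{-94 + 2 \left(-241\right)} = - \frac{75803}{-94 - 482} = - \frac{75803}{-576} = \left(-75803\right) \left(- \frac{1}{576}\right) = \frac{75803}{576}$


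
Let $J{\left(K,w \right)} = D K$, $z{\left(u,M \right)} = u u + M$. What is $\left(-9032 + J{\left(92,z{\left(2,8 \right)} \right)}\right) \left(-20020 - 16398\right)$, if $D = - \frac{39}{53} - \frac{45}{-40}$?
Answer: $\frac{17364047773}{53} \approx 3.2762 \cdot 10^{8}$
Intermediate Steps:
$D = \frac{165}{424}$ ($D = \left(-39\right) \frac{1}{53} - - \frac{9}{8} = - \frac{39}{53} + \frac{9}{8} = \frac{165}{424} \approx 0.38915$)
$z{\left(u,M \right)} = M + u^{2}$ ($z{\left(u,M \right)} = u^{2} + M = M + u^{2}$)
$J{\left(K,w \right)} = \frac{165 K}{424}$
$\left(-9032 + J{\left(92,z{\left(2,8 \right)} \right)}\right) \left(-20020 - 16398\right) = \left(-9032 + \frac{165}{424} \cdot 92\right) \left(-20020 - 16398\right) = \left(-9032 + \frac{3795}{106}\right) \left(-36418\right) = \left(- \frac{953597}{106}\right) \left(-36418\right) = \frac{17364047773}{53}$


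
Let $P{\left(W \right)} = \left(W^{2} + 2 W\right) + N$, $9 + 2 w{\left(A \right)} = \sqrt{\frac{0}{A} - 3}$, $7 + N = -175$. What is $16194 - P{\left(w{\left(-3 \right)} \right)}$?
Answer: $\frac{32731}{2} + \frac{7 i \sqrt{3}}{2} \approx 16366.0 + 6.0622 i$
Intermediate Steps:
$N = -182$ ($N = -7 - 175 = -182$)
$w{\left(A \right)} = - \frac{9}{2} + \frac{i \sqrt{3}}{2}$ ($w{\left(A \right)} = - \frac{9}{2} + \frac{\sqrt{\frac{0}{A} - 3}}{2} = - \frac{9}{2} + \frac{\sqrt{0 - 3}}{2} = - \frac{9}{2} + \frac{\sqrt{-3}}{2} = - \frac{9}{2} + \frac{i \sqrt{3}}{2}$)
$P{\left(W \right)} = -182 + W^{2} + 2 W$ ($P{\left(W \right)} = \left(W^{2} + 2 W\right) - 182 = -182 + W^{2} + 2 W$)
$16194 - P{\left(w{\left(-3 \right)} \right)} = 16194 - \left(-182 + \left(- \frac{9}{2} + \frac{i \sqrt{3}}{2}\right)^{2} + 2 \left(- \frac{9}{2} + \frac{i \sqrt{3}}{2}\right)\right) = 16194 - \left(-182 + \left(- \frac{9}{2} + \frac{i \sqrt{3}}{2}\right)^{2} - \left(9 - i \sqrt{3}\right)\right) = 16194 - \left(-191 + \left(- \frac{9}{2} + \frac{i \sqrt{3}}{2}\right)^{2} + i \sqrt{3}\right) = 16385 - \left(- \frac{9}{2} + \frac{i \sqrt{3}}{2}\right)^{2} - i \sqrt{3}$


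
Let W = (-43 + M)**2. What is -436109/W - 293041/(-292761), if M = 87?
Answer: -18158339939/80969328 ≈ -224.26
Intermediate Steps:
W = 1936 (W = (-43 + 87)**2 = 44**2 = 1936)
-436109/W - 293041/(-292761) = -436109/1936 - 293041/(-292761) = -436109*1/1936 - 293041*(-1/292761) = -436109/1936 + 41863/41823 = -18158339939/80969328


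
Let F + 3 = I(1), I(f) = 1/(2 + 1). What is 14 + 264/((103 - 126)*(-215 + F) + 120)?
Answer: 216098/15379 ≈ 14.051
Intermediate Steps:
I(f) = ⅓ (I(f) = 1/3 = ⅓)
F = -8/3 (F = -3 + ⅓ = -8/3 ≈ -2.6667)
14 + 264/((103 - 126)*(-215 + F) + 120) = 14 + 264/((103 - 126)*(-215 - 8/3) + 120) = 14 + 264/(-23*(-653/3) + 120) = 14 + 264/(15019/3 + 120) = 14 + 264/(15379/3) = 14 + 264*(3/15379) = 14 + 792/15379 = 216098/15379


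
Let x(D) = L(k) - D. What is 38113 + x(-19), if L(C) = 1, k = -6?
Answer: 38133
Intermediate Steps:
x(D) = 1 - D
38113 + x(-19) = 38113 + (1 - 1*(-19)) = 38113 + (1 + 19) = 38113 + 20 = 38133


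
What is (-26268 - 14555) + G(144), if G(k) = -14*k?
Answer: -42839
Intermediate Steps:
(-26268 - 14555) + G(144) = (-26268 - 14555) - 14*144 = -40823 - 2016 = -42839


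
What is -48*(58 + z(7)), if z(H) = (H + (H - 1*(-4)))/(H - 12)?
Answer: -13056/5 ≈ -2611.2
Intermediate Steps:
z(H) = (4 + 2*H)/(-12 + H) (z(H) = (H + (H + 4))/(-12 + H) = (H + (4 + H))/(-12 + H) = (4 + 2*H)/(-12 + H))
-48*(58 + z(7)) = -48*(58 + 2*(2 + 7)/(-12 + 7)) = -48*(58 + 2*9/(-5)) = -48*(58 + 2*(-⅕)*9) = -48*(58 - 18/5) = -48*272/5 = -13056/5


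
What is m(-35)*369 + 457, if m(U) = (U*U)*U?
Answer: -15820418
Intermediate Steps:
m(U) = U³ (m(U) = U²*U = U³)
m(-35)*369 + 457 = (-35)³*369 + 457 = -42875*369 + 457 = -15820875 + 457 = -15820418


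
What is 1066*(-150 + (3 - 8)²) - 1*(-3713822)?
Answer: 3580572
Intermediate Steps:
1066*(-150 + (3 - 8)²) - 1*(-3713822) = 1066*(-150 + (-5)²) + 3713822 = 1066*(-150 + 25) + 3713822 = 1066*(-125) + 3713822 = -133250 + 3713822 = 3580572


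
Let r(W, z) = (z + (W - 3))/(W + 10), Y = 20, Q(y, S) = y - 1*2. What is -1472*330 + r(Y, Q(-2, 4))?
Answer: -14572787/30 ≈ -4.8576e+5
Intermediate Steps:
Q(y, S) = -2 + y (Q(y, S) = y - 2 = -2 + y)
r(W, z) = (-3 + W + z)/(10 + W) (r(W, z) = (z + (-3 + W))/(10 + W) = (-3 + W + z)/(10 + W))
-1472*330 + r(Y, Q(-2, 4)) = -1472*330 + (-3 + 20 + (-2 - 2))/(10 + 20) = -485760 + (-3 + 20 - 4)/30 = -485760 + (1/30)*13 = -485760 + 13/30 = -14572787/30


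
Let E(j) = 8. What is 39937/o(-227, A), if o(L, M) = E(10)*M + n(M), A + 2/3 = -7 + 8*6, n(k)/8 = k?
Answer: 119811/1936 ≈ 61.886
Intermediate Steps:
n(k) = 8*k
A = 121/3 (A = -2/3 + (-7 + 8*6) = -2/3 + (-7 + 48) = -2/3 + 41 = 121/3 ≈ 40.333)
o(L, M) = 16*M (o(L, M) = 8*M + 8*M = 16*M)
39937/o(-227, A) = 39937/((16*(121/3))) = 39937/(1936/3) = 39937*(3/1936) = 119811/1936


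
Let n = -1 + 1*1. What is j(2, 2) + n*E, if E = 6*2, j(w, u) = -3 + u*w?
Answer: 1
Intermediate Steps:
n = 0 (n = -1 + 1 = 0)
E = 12
j(2, 2) + n*E = (-3 + 2*2) + 0*12 = (-3 + 4) + 0 = 1 + 0 = 1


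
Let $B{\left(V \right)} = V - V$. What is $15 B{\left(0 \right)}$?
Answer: $0$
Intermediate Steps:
$B{\left(V \right)} = 0$
$15 B{\left(0 \right)} = 15 \cdot 0 = 0$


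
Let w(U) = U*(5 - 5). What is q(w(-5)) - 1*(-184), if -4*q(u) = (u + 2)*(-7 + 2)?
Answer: 373/2 ≈ 186.50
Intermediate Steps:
w(U) = 0 (w(U) = U*0 = 0)
q(u) = 5/2 + 5*u/4 (q(u) = -(u + 2)*(-7 + 2)/4 = -(2 + u)*(-5)/4 = -(-10 - 5*u)/4 = 5/2 + 5*u/4)
q(w(-5)) - 1*(-184) = (5/2 + (5/4)*0) - 1*(-184) = (5/2 + 0) + 184 = 5/2 + 184 = 373/2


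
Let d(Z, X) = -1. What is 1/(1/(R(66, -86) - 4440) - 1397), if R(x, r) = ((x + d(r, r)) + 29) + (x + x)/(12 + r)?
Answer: -160868/224732633 ≈ -0.00071582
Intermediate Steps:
R(x, r) = 28 + x + 2*x/(12 + r) (R(x, r) = ((x - 1) + 29) + (x + x)/(12 + r) = ((-1 + x) + 29) + (2*x)/(12 + r) = (28 + x) + 2*x/(12 + r) = 28 + x + 2*x/(12 + r))
1/(1/(R(66, -86) - 4440) - 1397) = 1/(1/((336 + 14*66 + 28*(-86) - 86*66)/(12 - 86) - 4440) - 1397) = 1/(1/((336 + 924 - 2408 - 5676)/(-74) - 4440) - 1397) = 1/(1/(-1/74*(-6824) - 4440) - 1397) = 1/(1/(3412/37 - 4440) - 1397) = 1/(1/(-160868/37) - 1397) = 1/(-37/160868 - 1397) = 1/(-224732633/160868) = -160868/224732633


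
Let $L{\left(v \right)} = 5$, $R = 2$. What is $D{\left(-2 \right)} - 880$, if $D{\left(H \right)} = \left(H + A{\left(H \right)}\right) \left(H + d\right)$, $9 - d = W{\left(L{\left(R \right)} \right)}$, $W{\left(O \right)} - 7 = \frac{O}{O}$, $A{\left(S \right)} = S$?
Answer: $-876$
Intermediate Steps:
$W{\left(O \right)} = 8$ ($W{\left(O \right)} = 7 + \frac{O}{O} = 7 + 1 = 8$)
$d = 1$ ($d = 9 - 8 = 1$)
$D{\left(H \right)} = 2 H \left(1 + H\right)$ ($D{\left(H \right)} = \left(H + H\right) \left(H + 1\right) = 2 H \left(1 + H\right)$)
$D{\left(-2 \right)} - 880 = 2 \left(-2\right) \left(1 - 2\right) - 880 = 2 \left(-2\right) \left(-1\right) - 880 = 4 - 880 = -876$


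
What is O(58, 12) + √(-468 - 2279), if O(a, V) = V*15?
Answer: 180 + I*√2747 ≈ 180.0 + 52.412*I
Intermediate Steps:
O(a, V) = 15*V
O(58, 12) + √(-468 - 2279) = 15*12 + √(-468 - 2279) = 180 + √(-2747) = 180 + I*√2747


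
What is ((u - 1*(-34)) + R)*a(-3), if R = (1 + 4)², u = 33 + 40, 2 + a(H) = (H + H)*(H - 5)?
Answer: 6072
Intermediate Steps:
a(H) = -2 + 2*H*(-5 + H) (a(H) = -2 + (H + H)*(H - 5) = -2 + (2*H)*(-5 + H) = -2 + 2*H*(-5 + H))
u = 73
R = 25 (R = 5² = 25)
((u - 1*(-34)) + R)*a(-3) = ((73 - 1*(-34)) + 25)*(-2 - 10*(-3) + 2*(-3)²) = ((73 + 34) + 25)*(-2 + 30 + 2*9) = (107 + 25)*(-2 + 30 + 18) = 132*46 = 6072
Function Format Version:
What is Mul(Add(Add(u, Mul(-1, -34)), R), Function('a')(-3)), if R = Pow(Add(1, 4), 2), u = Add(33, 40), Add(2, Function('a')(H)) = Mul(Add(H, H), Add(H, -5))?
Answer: 6072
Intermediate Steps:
Function('a')(H) = Add(-2, Mul(2, H, Add(-5, H))) (Function('a')(H) = Add(-2, Mul(Add(H, H), Add(H, -5))) = Add(-2, Mul(Mul(2, H), Add(-5, H))) = Add(-2, Mul(2, H, Add(-5, H))))
u = 73
R = 25 (R = Pow(5, 2) = 25)
Mul(Add(Add(u, Mul(-1, -34)), R), Function('a')(-3)) = Mul(Add(Add(73, Mul(-1, -34)), 25), Add(-2, Mul(-10, -3), Mul(2, Pow(-3, 2)))) = Mul(Add(Add(73, 34), 25), Add(-2, 30, Mul(2, 9))) = Mul(Add(107, 25), Add(-2, 30, 18)) = Mul(132, 46) = 6072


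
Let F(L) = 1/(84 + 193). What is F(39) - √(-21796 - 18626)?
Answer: 1/277 - I*√40422 ≈ 0.0036101 - 201.05*I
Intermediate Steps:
F(L) = 1/277
F(39) - √(-21796 - 18626) = 1/277 - √(-21796 - 18626) = 1/277 - √(-40422) = 1/277 - I*√40422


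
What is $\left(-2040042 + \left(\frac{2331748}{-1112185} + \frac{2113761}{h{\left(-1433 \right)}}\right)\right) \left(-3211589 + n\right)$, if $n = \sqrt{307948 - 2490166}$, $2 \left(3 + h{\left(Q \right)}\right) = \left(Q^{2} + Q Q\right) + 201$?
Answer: $\frac{1575163814836124493006364}{240417694895} - \frac{9318786582556599044 i \sqrt{2182218}}{4567936203005} \approx 6.5518 \cdot 10^{12} - 3.0136 \cdot 10^{9} i$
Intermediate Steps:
$h{\left(Q \right)} = \frac{195}{2} + Q^{2}$ ($h{\left(Q \right)} = -3 + \frac{\left(Q^{2} + Q Q\right) + 201}{2} = -3 + \frac{\left(Q^{2} + Q^{2}\right) + 201}{2} = -3 + \frac{2 Q^{2} + 201}{2} = -3 + \frac{201 + 2 Q^{2}}{2} = -3 + \left(\frac{201}{2} + Q^{2}\right) = \frac{195}{2} + Q^{2}$)
$n = i \sqrt{2182218}$ ($n = \sqrt{-2182218} = i \sqrt{2182218} \approx 1477.2 i$)
$\left(-2040042 + \left(\frac{2331748}{-1112185} + \frac{2113761}{h{\left(-1433 \right)}}\right)\right) \left(-3211589 + n\right) = \left(-2040042 + \left(\frac{2331748}{-1112185} + \frac{2113761}{\frac{195}{2} + \left(-1433\right)^{2}}\right)\right) \left(-3211589 + i \sqrt{2182218}\right) = \left(-2040042 + \left(2331748 \left(- \frac{1}{1112185}\right) + \frac{2113761}{\frac{195}{2} + 2053489}\right)\right) \left(-3211589 + i \sqrt{2182218}\right) = \left(-2040042 - \left(\frac{2331748}{1112185} - \frac{2113761}{\frac{4107173}{2}}\right)\right) \left(-3211589 + i \sqrt{2182218}\right) = \left(-2040042 + \left(- \frac{2331748}{1112185} + 2113761 \cdot \frac{2}{4107173}\right)\right) \left(-3211589 + i \sqrt{2182218}\right) = \left(-2040042 + \left(- \frac{2331748}{1112185} + \frac{4227522}{4107173}\right)\right) \left(-3211589 + i \sqrt{2182218}\right) = \left(-2040042 - \frac{4875105872834}{4567936203005}\right) \left(-3211589 + i \sqrt{2182218}\right) = - \frac{9318786582556599044 \left(-3211589 + i \sqrt{2182218}\right)}{4567936203005} = \frac{1575163814836124493006364}{240417694895} - \frac{9318786582556599044 i \sqrt{2182218}}{4567936203005}$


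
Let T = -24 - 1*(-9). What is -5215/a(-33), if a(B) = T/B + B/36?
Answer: 688380/61 ≈ 11285.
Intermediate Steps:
T = -15 (T = -24 + 9 = -15)
a(B) = -15/B + B/36
-5215/a(-33) = -5215/(-15/(-33) + (1/36)*(-33)) = -5215/(-15*(-1/33) - 11/12) = -5215/(5/11 - 11/12) = -5215/(-61/132) = -5215*(-132/61) = 688380/61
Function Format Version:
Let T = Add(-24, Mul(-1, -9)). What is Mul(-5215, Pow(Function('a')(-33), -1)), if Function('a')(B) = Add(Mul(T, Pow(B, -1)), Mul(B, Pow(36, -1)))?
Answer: Rational(688380, 61) ≈ 11285.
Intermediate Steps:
T = -15 (T = Add(-24, 9) = -15)
Function('a')(B) = Add(Mul(-15, Pow(B, -1)), Mul(Rational(1, 36), B)) (Function('a')(B) = Add(Mul(-15, Pow(B, -1)), Mul(B, Pow(36, -1))) = Add(Mul(-15, Pow(B, -1)), Mul(B, Rational(1, 36))) = Add(Mul(-15, Pow(B, -1)), Mul(Rational(1, 36), B)))
Mul(-5215, Pow(Function('a')(-33), -1)) = Mul(-5215, Pow(Add(Mul(-15, Pow(-33, -1)), Mul(Rational(1, 36), -33)), -1)) = Mul(-5215, Pow(Add(Mul(-15, Rational(-1, 33)), Rational(-11, 12)), -1)) = Mul(-5215, Pow(Add(Rational(5, 11), Rational(-11, 12)), -1)) = Mul(-5215, Pow(Rational(-61, 132), -1)) = Mul(-5215, Rational(-132, 61)) = Rational(688380, 61)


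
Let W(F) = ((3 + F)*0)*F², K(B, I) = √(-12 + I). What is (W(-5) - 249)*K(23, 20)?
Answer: -498*√2 ≈ -704.28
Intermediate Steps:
W(F) = 0 (W(F) = 0*F² = 0)
(W(-5) - 249)*K(23, 20) = (0 - 249)*√(-12 + 20) = -498*√2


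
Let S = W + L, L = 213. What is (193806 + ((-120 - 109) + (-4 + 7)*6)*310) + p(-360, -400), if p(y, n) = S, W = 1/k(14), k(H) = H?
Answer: 1800527/14 ≈ 1.2861e+5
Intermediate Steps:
W = 1/14 ≈ 0.071429
S = 2983/14 (S = 1/14 + 213 = 2983/14 ≈ 213.07)
p(y, n) = 2983/14
(193806 + ((-120 - 109) + (-4 + 7)*6)*310) + p(-360, -400) = (193806 + ((-120 - 109) + (-4 + 7)*6)*310) + 2983/14 = (193806 + (-229 + 3*6)*310) + 2983/14 = (193806 + (-229 + 18)*310) + 2983/14 = (193806 - 211*310) + 2983/14 = (193806 - 65410) + 2983/14 = 128396 + 2983/14 = 1800527/14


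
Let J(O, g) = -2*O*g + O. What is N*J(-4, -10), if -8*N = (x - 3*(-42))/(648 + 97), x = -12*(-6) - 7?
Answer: 4011/1490 ≈ 2.6919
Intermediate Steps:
x = 65 (x = 72 - 7 = 65)
J(O, g) = O - 2*O*g (J(O, g) = -2*O*g + O = O - 2*O*g)
N = -191/5960 (N = -(65 - 3*(-42))/(8*(648 + 97)) = -(65 + 126)/(8*745) = -191/(8*745) = -⅛*191/745 = -191/5960 ≈ -0.032047)
N*J(-4, -10) = -(-191)*(1 - 2*(-10))/1490 = -(-191)*(1 + 20)/1490 = -(-191)*21/1490 = -191/5960*(-84) = 4011/1490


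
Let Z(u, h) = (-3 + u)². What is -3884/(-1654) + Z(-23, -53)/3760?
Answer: 1965243/777380 ≈ 2.5280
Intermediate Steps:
-3884/(-1654) + Z(-23, -53)/3760 = -3884/(-1654) + (-3 - 23)²/3760 = -3884*(-1/1654) + (-26)²*(1/3760) = 1942/827 + 676*(1/3760) = 1942/827 + 169/940 = 1965243/777380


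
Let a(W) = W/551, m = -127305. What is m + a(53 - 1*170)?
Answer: -70145172/551 ≈ -1.2731e+5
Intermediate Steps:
a(W) = W/551 (a(W) = W*(1/551) = W/551)
m + a(53 - 1*170) = -127305 + (53 - 1*170)/551 = -127305 + (53 - 170)/551 = -127305 + (1/551)*(-117) = -127305 - 117/551 = -70145172/551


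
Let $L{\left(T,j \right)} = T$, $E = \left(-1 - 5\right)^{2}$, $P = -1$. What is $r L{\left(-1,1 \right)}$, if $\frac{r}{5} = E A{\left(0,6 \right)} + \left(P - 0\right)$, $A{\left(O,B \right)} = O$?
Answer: $5$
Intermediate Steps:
$E = 36$ ($E = \left(-6\right)^{2} = 36$)
$r = -5$ ($r = 5 \left(36 \cdot 0 - 1\right) = 5 \left(0 + \left(-1 + 0\right)\right) = 5 \left(0 - 1\right) = 5 \left(-1\right) = -5$)
$r L{\left(-1,1 \right)} = \left(-5\right) \left(-1\right) = 5$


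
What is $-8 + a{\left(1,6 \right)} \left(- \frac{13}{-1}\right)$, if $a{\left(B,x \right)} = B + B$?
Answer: $18$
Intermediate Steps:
$a{\left(B,x \right)} = 2 B$
$-8 + a{\left(1,6 \right)} \left(- \frac{13}{-1}\right) = -8 + 2 \cdot 1 \left(- \frac{13}{-1}\right) = -8 + 2 \left(\left(-13\right) \left(-1\right)\right) = -8 + 2 \cdot 13 = -8 + 26 = 18$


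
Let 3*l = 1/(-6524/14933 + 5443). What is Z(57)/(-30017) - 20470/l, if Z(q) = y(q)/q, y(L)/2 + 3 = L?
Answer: -2846495638713594438/8516633359 ≈ -3.3423e+8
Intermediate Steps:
y(L) = -6 + 2*L
Z(q) = (-6 + 2*q)/q
l = 14933/243821385 (l = 1/(3*(-6524/14933 + 5443)) = 1/(3*(81273795/14933)) = (⅓)*(14933/81273795) = 14933/243821385 ≈ 6.1246e-5)
Z(57)/(-30017) - 20470/l = (2 - 6/57)/(-30017) - 20470/14933/243821385 = (2 - 6*1/57)*(-1/30017) - 20470*243821385/14933 = (2 - 2/19)*(-1/30017) - 4991023750950/14933 = (36/19)*(-1/30017) - 4991023750950/14933 = -36/570323 - 4991023750950/14933 = -2846495638713594438/8516633359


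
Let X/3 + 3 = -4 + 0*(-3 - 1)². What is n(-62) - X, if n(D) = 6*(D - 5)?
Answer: -381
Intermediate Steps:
X = -21 (X = -9 + 3*(-4 + 0*(-3 - 1)²) = -9 + 3*(-4 + 0*(-4)²) = -9 + 3*(-4 + 0*16) = -9 + 3*(-4 + 0) = -9 + 3*(-4) = -9 - 12 = -21)
n(D) = -30 + 6*D (n(D) = 6*(-5 + D) = -30 + 6*D)
n(-62) - X = (-30 + 6*(-62)) - 1*(-21) = (-30 - 372) + 21 = -402 + 21 = -381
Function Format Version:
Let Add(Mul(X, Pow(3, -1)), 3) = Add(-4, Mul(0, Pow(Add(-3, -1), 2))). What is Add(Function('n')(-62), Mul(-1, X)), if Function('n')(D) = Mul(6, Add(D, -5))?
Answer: -381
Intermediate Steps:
X = -21 (X = Add(-9, Mul(3, Add(-4, Mul(0, Pow(Add(-3, -1), 2))))) = Add(-9, Mul(3, Add(-4, Mul(0, Pow(-4, 2))))) = Add(-9, Mul(3, Add(-4, Mul(0, 16)))) = Add(-9, Mul(3, Add(-4, 0))) = Add(-9, Mul(3, -4)) = Add(-9, -12) = -21)
Function('n')(D) = Add(-30, Mul(6, D)) (Function('n')(D) = Mul(6, Add(-5, D)) = Add(-30, Mul(6, D)))
Add(Function('n')(-62), Mul(-1, X)) = Add(Add(-30, Mul(6, -62)), Mul(-1, -21)) = Add(Add(-30, -372), 21) = Add(-402, 21) = -381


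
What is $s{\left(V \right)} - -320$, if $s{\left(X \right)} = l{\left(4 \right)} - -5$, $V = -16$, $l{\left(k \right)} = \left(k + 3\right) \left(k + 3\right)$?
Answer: $374$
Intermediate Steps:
$l{\left(k \right)} = \left(3 + k\right)^{2}$ ($l{\left(k \right)} = \left(3 + k\right) \left(3 + k\right) = \left(3 + k\right)^{2}$)
$s{\left(X \right)} = 54$ ($s{\left(X \right)} = \left(3 + 4\right)^{2} - -5 = 7^{2} + 5 = 49 + 5 = 54$)
$s{\left(V \right)} - -320 = 54 - -320 = 54 + 320 = 374$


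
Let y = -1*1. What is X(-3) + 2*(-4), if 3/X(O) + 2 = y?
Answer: -9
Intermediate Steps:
y = -1
X(O) = -1 (X(O) = 3/(-2 - 1) = 3/(-3) = 3*(-1/3) = -1)
X(-3) + 2*(-4) = -1 + 2*(-4) = -1 - 8 = -9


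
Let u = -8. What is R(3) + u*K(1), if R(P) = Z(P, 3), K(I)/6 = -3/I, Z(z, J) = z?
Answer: 147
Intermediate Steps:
K(I) = -18/I (K(I) = 6*(-3/I) = -18/I)
R(P) = P
R(3) + u*K(1) = 3 - (-144)/1 = 3 - (-144) = 3 - 8*(-18) = 3 + 144 = 147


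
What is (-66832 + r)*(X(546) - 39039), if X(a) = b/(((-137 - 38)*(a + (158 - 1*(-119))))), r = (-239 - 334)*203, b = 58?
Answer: 1029783353435983/144025 ≈ 7.1500e+9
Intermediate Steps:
r = -116319 (r = -573*203 = -116319)
X(a) = 58/(-48475 - 175*a) (X(a) = 58/(((-137 - 38)*(a + (158 - 1*(-119))))) = 58/((-175*(a + (158 + 119)))) = 58/((-175*(a + 277))) = 58/((-175*(277 + a))) = 58/(-48475 - 175*a))
(-66832 + r)*(X(546) - 39039) = (-66832 - 116319)*(-58/(48475 + 175*546) - 39039) = -183151*(-58/(48475 + 95550) - 39039) = -183151*(-58/144025 - 39039) = -183151*(-5622592033/144025) = 1029783353435983/144025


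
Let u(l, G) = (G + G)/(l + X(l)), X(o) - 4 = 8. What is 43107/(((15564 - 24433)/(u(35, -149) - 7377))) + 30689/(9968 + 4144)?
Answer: 4308413275195/120050784 ≈ 35888.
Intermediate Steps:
X(o) = 12 (X(o) = 4 + 8 = 12)
u(l, G) = 2*G/(12 + l) (u(l, G) = (G + G)/(l + 12) = (2*G)/(12 + l) = 2*G/(12 + l))
43107/(((15564 - 24433)/(u(35, -149) - 7377))) + 30689/(9968 + 4144) = 43107/(((15564 - 24433)/(2*(-149)/(12 + 35) - 7377))) + 30689/(9968 + 4144) = 43107/((-8869/(2*(-149)/47 - 7377))) + 30689/14112 = 43107/((-8869/(2*(-149)*(1/47) - 7377))) + 30689*(1/14112) = 43107/((-8869/(-298/47 - 7377))) + 30689/14112 = 43107/((-8869/(-347017/47))) + 30689/14112 = 43107/((-8869*(-47/347017))) + 30689/14112 = 43107/(416843/347017) + 30689/14112 = 43107*(347017/416843) + 30689/14112 = 14958861819/416843 + 30689/14112 = 4308413275195/120050784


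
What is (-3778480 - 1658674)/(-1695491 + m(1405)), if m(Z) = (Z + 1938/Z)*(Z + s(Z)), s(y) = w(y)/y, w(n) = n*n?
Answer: -5437154/2256435 ≈ -2.4096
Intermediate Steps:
w(n) = n**2
s(y) = y (s(y) = y**2/y = y)
m(Z) = 2*Z*(Z + 1938/Z) (m(Z) = (Z + 1938/Z)*(Z + Z) = (Z + 1938/Z)*(2*Z) = 2*Z*(Z + 1938/Z))
(-3778480 - 1658674)/(-1695491 + m(1405)) = (-3778480 - 1658674)/(-1695491 + (3876 + 2*1405**2)) = -5437154/(-1695491 + (3876 + 2*1974025)) = -5437154/(-1695491 + (3876 + 3948050)) = -5437154/(-1695491 + 3951926) = -5437154/2256435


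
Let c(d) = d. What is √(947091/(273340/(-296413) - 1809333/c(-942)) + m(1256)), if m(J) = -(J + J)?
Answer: I*√64452296067964511289063022/178684112083 ≈ 44.93*I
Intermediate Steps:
m(J) = -2*J
√(947091/(273340/(-296413) - 1809333/c(-942)) + m(1256)) = √(947091/(273340/(-296413) - 1809333/(-942)) - 2*1256) = √(947091/(273340*(-1/296413) - 1809333*(-1/942)) - 2512) = √(947091/(-273340/296413 + 603111/314) - 2512) = √(947091/(178684112083/93073682) - 2512) = √(947091*(93073682/178684112083) - 2512) = √(88149246559062/178684112083 - 2512) = √(-360705242993434/178684112083) = I*√64452296067964511289063022/178684112083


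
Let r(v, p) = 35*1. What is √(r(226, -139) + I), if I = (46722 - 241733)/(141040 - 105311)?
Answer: 4*√2357006401/35729 ≈ 5.4352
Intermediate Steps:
r(v, p) = 35
I = -195011/35729 ≈ -5.4581
√(r(226, -139) + I) = √(35 - 195011/35729) = √(1055504/35729) = 4*√2357006401/35729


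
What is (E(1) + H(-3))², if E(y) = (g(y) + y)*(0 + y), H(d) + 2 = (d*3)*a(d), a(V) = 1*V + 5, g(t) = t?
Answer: 324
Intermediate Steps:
a(V) = 5 + V (a(V) = V + 5 = 5 + V)
H(d) = -2 + 3*d*(5 + d) (H(d) = -2 + (d*3)*(5 + d) = -2 + (3*d)*(5 + d) = -2 + 3*d*(5 + d))
E(y) = 2*y² (E(y) = (y + y)*(0 + y) = (2*y)*y = 2*y²)
(E(1) + H(-3))² = (2*1² + (-2 + 3*(-3)*(5 - 3)))² = (2*1 + (-2 + 3*(-3)*2))² = (2 + (-2 - 18))² = (2 - 20)² = (-18)² = 324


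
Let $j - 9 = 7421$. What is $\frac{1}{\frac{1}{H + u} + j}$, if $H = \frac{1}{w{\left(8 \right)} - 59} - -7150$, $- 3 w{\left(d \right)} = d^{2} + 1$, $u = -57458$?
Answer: $\frac{12174539}{90456824528} \approx 0.00013459$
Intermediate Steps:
$w{\left(d \right)} = - \frac{1}{3} - \frac{d^{2}}{3}$ ($w{\left(d \right)} = - \frac{d^{2} + 1}{3} = - \frac{1 + d^{2}}{3} = - \frac{1}{3} - \frac{d^{2}}{3}$)
$j = 7430$ ($j = 9 + 7421 = 7430$)
$H = \frac{1730297}{242}$ ($H = \frac{1}{\left(- \frac{1}{3} - \frac{8^{2}}{3}\right) - 59} - -7150 = \frac{1}{\left(- \frac{1}{3} - \frac{64}{3}\right) - 59} + 7150 = \frac{1}{- \frac{65}{3} - 59} + 7150 = \frac{1}{- \frac{242}{3}} + 7150 = - \frac{3}{242} + 7150 = \frac{1730297}{242} \approx 7150.0$)
$\frac{1}{\frac{1}{H + u} + j} = \frac{1}{\frac{1}{\frac{1730297}{242} - 57458} + 7430} = \frac{1}{\frac{1}{- \frac{12174539}{242}} + 7430} = \frac{1}{- \frac{242}{12174539} + 7430} = \frac{1}{\frac{90456824528}{12174539}} = \frac{12174539}{90456824528}$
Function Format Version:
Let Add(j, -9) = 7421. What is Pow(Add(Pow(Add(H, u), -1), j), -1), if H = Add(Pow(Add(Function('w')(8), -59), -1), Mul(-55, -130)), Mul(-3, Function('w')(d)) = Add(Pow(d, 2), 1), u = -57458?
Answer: Rational(12174539, 90456824528) ≈ 0.00013459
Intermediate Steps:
Function('w')(d) = Add(Rational(-1, 3), Mul(Rational(-1, 3), Pow(d, 2))) (Function('w')(d) = Mul(Rational(-1, 3), Add(Pow(d, 2), 1)) = Mul(Rational(-1, 3), Add(1, Pow(d, 2))) = Add(Rational(-1, 3), Mul(Rational(-1, 3), Pow(d, 2))))
j = 7430 (j = Add(9, 7421) = 7430)
H = Rational(1730297, 242) (H = Add(Pow(Add(Add(Rational(-1, 3), Mul(Rational(-1, 3), Pow(8, 2))), -59), -1), Mul(-55, -130)) = Add(Pow(Add(Add(Rational(-1, 3), Mul(Rational(-1, 3), 64)), -59), -1), 7150) = Add(Pow(Add(Add(Rational(-1, 3), Rational(-64, 3)), -59), -1), 7150) = Add(Pow(Add(Rational(-65, 3), -59), -1), 7150) = Add(Pow(Rational(-242, 3), -1), 7150) = Add(Rational(-3, 242), 7150) = Rational(1730297, 242) ≈ 7150.0)
Pow(Add(Pow(Add(H, u), -1), j), -1) = Pow(Add(Pow(Add(Rational(1730297, 242), -57458), -1), 7430), -1) = Pow(Add(Pow(Rational(-12174539, 242), -1), 7430), -1) = Pow(Add(Rational(-242, 12174539), 7430), -1) = Pow(Rational(90456824528, 12174539), -1) = Rational(12174539, 90456824528)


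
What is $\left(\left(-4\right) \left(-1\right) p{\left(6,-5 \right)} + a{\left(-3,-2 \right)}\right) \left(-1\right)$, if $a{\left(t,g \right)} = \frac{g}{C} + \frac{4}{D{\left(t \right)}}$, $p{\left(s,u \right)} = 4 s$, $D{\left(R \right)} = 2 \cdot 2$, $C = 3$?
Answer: $- \frac{289}{3} \approx -96.333$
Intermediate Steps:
$D{\left(R \right)} = 4$
$a{\left(t,g \right)} = 1 + \frac{g}{3}$ ($a{\left(t,g \right)} = \frac{g}{3} + \frac{4}{4} = g \frac{1}{3} + 4 \cdot \frac{1}{4} = \frac{g}{3} + 1 = 1 + \frac{g}{3}$)
$\left(\left(-4\right) \left(-1\right) p{\left(6,-5 \right)} + a{\left(-3,-2 \right)}\right) \left(-1\right) = \left(\left(-4\right) \left(-1\right) 4 \cdot 6 + \left(1 + \frac{1}{3} \left(-2\right)\right)\right) \left(-1\right) = \left(4 \cdot 24 + \left(1 - \frac{2}{3}\right)\right) \left(-1\right) = \left(96 + \frac{1}{3}\right) \left(-1\right) = \frac{289}{3} \left(-1\right) = - \frac{289}{3}$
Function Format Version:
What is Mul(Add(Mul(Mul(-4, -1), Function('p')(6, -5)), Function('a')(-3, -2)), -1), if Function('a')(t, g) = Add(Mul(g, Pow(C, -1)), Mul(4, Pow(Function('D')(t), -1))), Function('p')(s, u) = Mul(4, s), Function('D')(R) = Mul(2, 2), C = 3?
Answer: Rational(-289, 3) ≈ -96.333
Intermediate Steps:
Function('D')(R) = 4
Function('a')(t, g) = Add(1, Mul(Rational(1, 3), g)) (Function('a')(t, g) = Add(Mul(g, Pow(3, -1)), Mul(4, Pow(4, -1))) = Add(Mul(g, Rational(1, 3)), Mul(4, Rational(1, 4))) = Add(Mul(Rational(1, 3), g), 1) = Add(1, Mul(Rational(1, 3), g)))
Mul(Add(Mul(Mul(-4, -1), Function('p')(6, -5)), Function('a')(-3, -2)), -1) = Mul(Add(Mul(Mul(-4, -1), Mul(4, 6)), Add(1, Mul(Rational(1, 3), -2))), -1) = Mul(Add(Mul(4, 24), Add(1, Rational(-2, 3))), -1) = Mul(Add(96, Rational(1, 3)), -1) = Mul(Rational(289, 3), -1) = Rational(-289, 3)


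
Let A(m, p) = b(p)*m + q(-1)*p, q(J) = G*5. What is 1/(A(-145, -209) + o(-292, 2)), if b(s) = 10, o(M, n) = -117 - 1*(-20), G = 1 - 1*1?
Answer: -1/1547 ≈ -0.00064641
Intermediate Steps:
G = 0 (G = 1 - 1 = 0)
o(M, n) = -97 (o(M, n) = -117 + 20 = -97)
q(J) = 0 (q(J) = 0*5 = 0)
A(m, p) = 10*m (A(m, p) = 10*m + 0*p = 10*m + 0 = 10*m)
1/(A(-145, -209) + o(-292, 2)) = 1/(10*(-145) - 97) = 1/(-1450 - 97) = 1/(-1547) = -1/1547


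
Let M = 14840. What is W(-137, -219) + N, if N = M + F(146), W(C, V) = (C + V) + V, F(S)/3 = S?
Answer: 14703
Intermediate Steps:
F(S) = 3*S
W(C, V) = C + 2*V
N = 15278 (N = 14840 + 3*146 = 14840 + 438 = 15278)
W(-137, -219) + N = (-137 + 2*(-219)) + 15278 = (-137 - 438) + 15278 = -575 + 15278 = 14703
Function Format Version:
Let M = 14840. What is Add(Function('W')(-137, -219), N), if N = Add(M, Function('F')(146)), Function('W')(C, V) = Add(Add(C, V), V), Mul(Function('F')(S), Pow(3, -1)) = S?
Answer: 14703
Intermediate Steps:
Function('F')(S) = Mul(3, S)
Function('W')(C, V) = Add(C, Mul(2, V))
N = 15278 (N = Add(14840, Mul(3, 146)) = Add(14840, 438) = 15278)
Add(Function('W')(-137, -219), N) = Add(Add(-137, Mul(2, -219)), 15278) = Add(Add(-137, -438), 15278) = Add(-575, 15278) = 14703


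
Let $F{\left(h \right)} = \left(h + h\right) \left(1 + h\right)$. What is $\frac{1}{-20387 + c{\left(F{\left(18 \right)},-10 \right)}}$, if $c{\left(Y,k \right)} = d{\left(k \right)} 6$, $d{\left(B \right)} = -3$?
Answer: $- \frac{1}{20405} \approx -4.9008 \cdot 10^{-5}$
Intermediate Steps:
$F{\left(h \right)} = 2 h \left(1 + h\right)$
$c{\left(Y,k \right)} = -18$ ($c{\left(Y,k \right)} = \left(-3\right) 6 = -18$)
$\frac{1}{-20387 + c{\left(F{\left(18 \right)},-10 \right)}} = \frac{1}{-20387 - 18} = \frac{1}{-20405} = - \frac{1}{20405}$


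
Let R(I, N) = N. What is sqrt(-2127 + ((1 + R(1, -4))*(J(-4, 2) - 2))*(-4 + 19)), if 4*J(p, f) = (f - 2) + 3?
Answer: I*sqrt(8283)/2 ≈ 45.505*I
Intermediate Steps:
J(p, f) = 1/4 + f/4 (J(p, f) = ((f - 2) + 3)/4 = ((-2 + f) + 3)/4 = (1 + f)/4 = 1/4 + f/4)
sqrt(-2127 + ((1 + R(1, -4))*(J(-4, 2) - 2))*(-4 + 19)) = sqrt(-2127 + ((1 - 4)*((1/4 + (1/4)*2) - 2))*(-4 + 19)) = sqrt(-2127 - 3*((1/4 + 1/2) - 2)*15) = sqrt(-2127 - 3*(3/4 - 2)*15) = sqrt(-2127 - 3*(-5/4)*15) = sqrt(-2127 + (15/4)*15) = sqrt(-2127 + 225/4) = sqrt(-8283/4) = I*sqrt(8283)/2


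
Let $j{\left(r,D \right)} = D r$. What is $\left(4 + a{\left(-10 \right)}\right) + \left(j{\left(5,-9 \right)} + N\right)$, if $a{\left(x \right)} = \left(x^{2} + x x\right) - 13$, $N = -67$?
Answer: $79$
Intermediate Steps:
$a{\left(x \right)} = -13 + 2 x^{2}$ ($a{\left(x \right)} = \left(x^{2} + x^{2}\right) - 13 = 2 x^{2} - 13 = -13 + 2 x^{2}$)
$\left(4 + a{\left(-10 \right)}\right) + \left(j{\left(5,-9 \right)} + N\right) = \left(4 - \left(13 - 2 \left(-10\right)^{2}\right)\right) - 112 = \left(4 + \left(-13 + 2 \cdot 100\right)\right) - 112 = \left(4 + \left(-13 + 200\right)\right) - 112 = \left(4 + 187\right) - 112 = 191 - 112 = 79$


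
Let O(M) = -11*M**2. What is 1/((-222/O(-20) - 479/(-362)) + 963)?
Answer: 398200/384013591 ≈ 0.0010369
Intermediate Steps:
1/((-222/O(-20) - 479/(-362)) + 963) = 1/((-222/((-11*(-20)**2)) - 479/(-362)) + 963) = 1/((-222/((-11*400)) - 479*(-1/362)) + 963) = 1/((-222/(-4400) + 479/362) + 963) = 1/((-222*(-1/4400) + 479/362) + 963) = 1/((111/2200 + 479/362) + 963) = 1/(546991/398200 + 963) = 1/(384013591/398200) = 398200/384013591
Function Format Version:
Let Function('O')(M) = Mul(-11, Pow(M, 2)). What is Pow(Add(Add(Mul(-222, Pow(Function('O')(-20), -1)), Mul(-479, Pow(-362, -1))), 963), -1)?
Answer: Rational(398200, 384013591) ≈ 0.0010369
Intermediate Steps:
Pow(Add(Add(Mul(-222, Pow(Function('O')(-20), -1)), Mul(-479, Pow(-362, -1))), 963), -1) = Pow(Add(Add(Mul(-222, Pow(Mul(-11, Pow(-20, 2)), -1)), Mul(-479, Pow(-362, -1))), 963), -1) = Pow(Add(Add(Mul(-222, Pow(Mul(-11, 400), -1)), Mul(-479, Rational(-1, 362))), 963), -1) = Pow(Add(Add(Mul(-222, Pow(-4400, -1)), Rational(479, 362)), 963), -1) = Pow(Add(Add(Mul(-222, Rational(-1, 4400)), Rational(479, 362)), 963), -1) = Pow(Add(Add(Rational(111, 2200), Rational(479, 362)), 963), -1) = Pow(Add(Rational(546991, 398200), 963), -1) = Pow(Rational(384013591, 398200), -1) = Rational(398200, 384013591)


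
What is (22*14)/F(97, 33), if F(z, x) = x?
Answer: 28/3 ≈ 9.3333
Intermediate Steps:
(22*14)/F(97, 33) = (22*14)/33 = 308*(1/33) = 28/3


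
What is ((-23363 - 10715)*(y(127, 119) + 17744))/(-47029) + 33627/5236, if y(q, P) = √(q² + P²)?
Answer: 287971462885/22385804 + 34078*√30290/47029 ≈ 12990.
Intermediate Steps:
y(q, P) = √(P² + q²)
((-23363 - 10715)*(y(127, 119) + 17744))/(-47029) + 33627/5236 = ((-23363 - 10715)*(√(119² + 127²) + 17744))/(-47029) + 33627/5236 = -34078*(√(14161 + 16129) + 17744)*(-1/47029) + 33627*(1/5236) = -34078*(√30290 + 17744)*(-1/47029) + 3057/476 = -34078*(17744 + √30290)*(-1/47029) + 3057/476 = (-604680032 - 34078*√30290)*(-1/47029) + 3057/476 = (604680032/47029 + 34078*√30290/47029) + 3057/476 = 287971462885/22385804 + 34078*√30290/47029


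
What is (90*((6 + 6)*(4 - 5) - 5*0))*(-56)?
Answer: 60480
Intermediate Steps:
(90*((6 + 6)*(4 - 5) - 5*0))*(-56) = (90*(12*(-1) + 0))*(-56) = (90*(-12 + 0))*(-56) = (90*(-12))*(-56) = -1080*(-56) = 60480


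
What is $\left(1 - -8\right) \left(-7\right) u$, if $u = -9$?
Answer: $567$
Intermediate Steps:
$\left(1 - -8\right) \left(-7\right) u = \left(1 - -8\right) \left(-7\right) \left(-9\right) = \left(1 + 8\right) \left(-7\right) \left(-9\right) = 9 \left(-7\right) \left(-9\right) = \left(-63\right) \left(-9\right) = 567$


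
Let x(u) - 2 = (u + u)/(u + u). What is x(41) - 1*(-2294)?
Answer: 2297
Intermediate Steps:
x(u) = 3 (x(u) = 2 + (u + u)/(u + u) = 2 + (2*u)/((2*u)) = 2 + (2*u)*(1/(2*u)) = 2 + 1 = 3)
x(41) - 1*(-2294) = 3 - 1*(-2294) = 3 + 2294 = 2297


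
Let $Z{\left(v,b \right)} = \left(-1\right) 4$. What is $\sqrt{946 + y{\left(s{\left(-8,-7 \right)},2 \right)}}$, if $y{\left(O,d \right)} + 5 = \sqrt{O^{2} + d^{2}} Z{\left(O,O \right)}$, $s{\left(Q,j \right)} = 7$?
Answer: $\sqrt{941 - 4 \sqrt{53}} \approx 30.197$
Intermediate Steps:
$Z{\left(v,b \right)} = -4$
$y{\left(O,d \right)} = -5 - 4 \sqrt{O^{2} + d^{2}}$ ($y{\left(O,d \right)} = -5 + \sqrt{O^{2} + d^{2}} \left(-4\right) = -5 - 4 \sqrt{O^{2} + d^{2}}$)
$\sqrt{946 + y{\left(s{\left(-8,-7 \right)},2 \right)}} = \sqrt{946 - \left(5 + 4 \sqrt{7^{2} + 2^{2}}\right)} = \sqrt{946 - \left(5 + 4 \sqrt{49 + 4}\right)} = \sqrt{946 - \left(5 + 4 \sqrt{53}\right)} = \sqrt{941 - 4 \sqrt{53}}$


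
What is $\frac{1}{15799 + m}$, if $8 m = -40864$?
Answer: $\frac{1}{10691} \approx 9.3537 \cdot 10^{-5}$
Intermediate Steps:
$m = -5108$ ($m = \frac{1}{8} \left(-40864\right) = -5108$)
$\frac{1}{15799 + m} = \frac{1}{15799 - 5108} = \frac{1}{10691}$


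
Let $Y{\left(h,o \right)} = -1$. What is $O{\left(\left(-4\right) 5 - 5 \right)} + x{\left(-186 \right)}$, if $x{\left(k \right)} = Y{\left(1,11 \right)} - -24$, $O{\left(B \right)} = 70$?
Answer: $93$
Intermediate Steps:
$x{\left(k \right)} = 23$ ($x{\left(k \right)} = -1 - -24 = -1 + 24 = 23$)
$O{\left(\left(-4\right) 5 - 5 \right)} + x{\left(-186 \right)} = 70 + 23 = 93$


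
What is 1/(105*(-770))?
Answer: -1/80850 ≈ -1.2369e-5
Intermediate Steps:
1/(105*(-770)) = 1/(-80850) = -1/80850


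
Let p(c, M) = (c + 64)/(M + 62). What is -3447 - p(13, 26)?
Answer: -27583/8 ≈ -3447.9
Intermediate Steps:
p(c, M) = (64 + c)/(62 + M)
-3447 - p(13, 26) = -3447 - (64 + 13)/(62 + 26) = -3447 - 77/88 = -3447 - 1*7/8 = -3447 - 7/8 = -27583/8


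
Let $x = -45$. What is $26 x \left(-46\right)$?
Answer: $53820$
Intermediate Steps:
$26 x \left(-46\right) = 26 \left(-45\right) \left(-46\right) = \left(-1170\right) \left(-46\right) = 53820$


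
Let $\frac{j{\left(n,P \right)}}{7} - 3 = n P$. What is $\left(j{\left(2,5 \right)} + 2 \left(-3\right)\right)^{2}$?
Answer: $7225$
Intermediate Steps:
$j{\left(n,P \right)} = 21 + 7 P n$ ($j{\left(n,P \right)} = 21 + 7 n P = 21 + 7 P n$)
$\left(j{\left(2,5 \right)} + 2 \left(-3\right)\right)^{2} = \left(\left(21 + 7 \cdot 5 \cdot 2\right) + 2 \left(-3\right)\right)^{2} = \left(\left(21 + 70\right) - 6\right)^{2} = \left(91 - 6\right)^{2} = 85^{2} = 7225$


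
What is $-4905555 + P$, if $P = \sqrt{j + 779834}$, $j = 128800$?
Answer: $-4905555 + \sqrt{908634} \approx -4.9046 \cdot 10^{6}$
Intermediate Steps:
$P = \sqrt{908634}$ ($P = \sqrt{128800 + 779834} = \sqrt{908634} \approx 953.22$)
$-4905555 + P = -4905555 + \sqrt{908634}$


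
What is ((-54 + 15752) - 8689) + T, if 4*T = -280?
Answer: 6939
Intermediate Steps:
T = -70 (T = (¼)*(-280) = -70)
((-54 + 15752) - 8689) + T = ((-54 + 15752) - 8689) - 70 = (15698 - 8689) - 70 = 7009 - 70 = 6939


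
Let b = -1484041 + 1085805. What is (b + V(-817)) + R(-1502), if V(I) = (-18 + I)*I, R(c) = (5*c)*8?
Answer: 223879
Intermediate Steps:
R(c) = 40*c
V(I) = I*(-18 + I)
b = -398236
(b + V(-817)) + R(-1502) = (-398236 - 817*(-18 - 817)) + 40*(-1502) = (-398236 - 817*(-835)) - 60080 = (-398236 + 682195) - 60080 = 283959 - 60080 = 223879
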